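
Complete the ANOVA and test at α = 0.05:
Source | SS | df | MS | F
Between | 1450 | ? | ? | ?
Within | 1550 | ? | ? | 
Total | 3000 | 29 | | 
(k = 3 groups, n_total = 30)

df_between = 2, df_within = 27. MS_between = 725.0, MS_within = 57.41. F = 12.629, F_crit ≈ 3.354. Reject H₀.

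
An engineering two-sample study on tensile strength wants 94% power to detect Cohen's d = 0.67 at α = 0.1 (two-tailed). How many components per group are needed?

z_{α/2} = 1.645, z_β = Φ⁻¹(0.94) = 1.555. For medium effect (d = 0.67): n per group = 2(z_{α/2} + z_β)²/d² = 2(1.645 + 1.555)²/0.67² = 45.6 → 46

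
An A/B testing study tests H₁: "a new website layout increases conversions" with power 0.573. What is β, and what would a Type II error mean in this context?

β = 1 - power = 1 - 0.573 = 0.427. A Type II error is failing to reject H₀ when H₀ is false (false negative) — here, failing to conclude that a new website layout increases conversions when in fact it is true. Consequence: discarding a layout that would have improved conversions — lost revenue.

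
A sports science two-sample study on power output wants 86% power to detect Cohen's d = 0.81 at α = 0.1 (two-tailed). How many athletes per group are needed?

z_{α/2} = 1.645, z_β = Φ⁻¹(0.86) = 1.08. For large effect (d = 0.81): n per group = 2(z_{α/2} + z_β)²/d² = 2(1.645 + 1.08)²/0.81² = 22.6 → 23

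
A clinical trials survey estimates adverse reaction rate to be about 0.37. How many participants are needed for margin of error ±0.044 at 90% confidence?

n = z²p(1-p)/E² = 1.645²×0.37×0.63/0.044² = 325.8 → n = 326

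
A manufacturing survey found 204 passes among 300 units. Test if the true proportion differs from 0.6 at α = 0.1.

p̂ = 0.68, p₀ = 0.6. z = (p̂ - p₀)/√(p₀(1-p₀)/n) = 2.828. Critical: ±1.645. Reject H₀.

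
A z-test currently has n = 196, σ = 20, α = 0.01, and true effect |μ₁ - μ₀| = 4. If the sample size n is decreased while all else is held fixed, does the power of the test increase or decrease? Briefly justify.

Power decreases: a smaller n inflates the standard error σ/√n, pulling the sampling distribution under H₁ back toward the critical value.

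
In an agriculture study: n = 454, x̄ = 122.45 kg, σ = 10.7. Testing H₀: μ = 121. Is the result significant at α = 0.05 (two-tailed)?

z = (122.45 - 121)/(10.7/√454) = 2.887. Since |z| > 1.96, significant at α = 0.05.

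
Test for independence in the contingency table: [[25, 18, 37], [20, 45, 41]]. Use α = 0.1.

χ² = 8.871. df = 2, critical = 4.605. Reject H₀. Variables are dependent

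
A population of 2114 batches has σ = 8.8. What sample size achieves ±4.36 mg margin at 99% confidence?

Without FPC: n₀ = (2.576×8.8/4.36)² = 27.032. With FPC: n = n₀N/(n₀+N-1) = 26.7 → n = 27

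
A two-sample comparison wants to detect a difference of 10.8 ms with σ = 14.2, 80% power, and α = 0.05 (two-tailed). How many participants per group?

n per group = 2(z_α/2 + z_β)²σ²/d² = 2×(1.96 + 0.84)²×14.2²/10.8² = 27.1 → n = 28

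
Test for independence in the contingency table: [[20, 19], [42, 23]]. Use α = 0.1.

χ² = 1.8. df = 1, critical = 2.706. Fail to reject H₀. No evidence of dependence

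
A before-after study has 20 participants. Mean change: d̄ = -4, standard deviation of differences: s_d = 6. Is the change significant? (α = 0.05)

t = d̄/(s_d/√n) = -4/(6/√20) = -2.981. df = 19, critical t = ±2.093. Reject H₀.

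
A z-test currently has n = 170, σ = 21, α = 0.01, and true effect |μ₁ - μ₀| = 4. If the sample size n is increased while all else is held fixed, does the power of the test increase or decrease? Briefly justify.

Power increases: a larger n shrinks the standard error σ/√n, moving the sampling distribution under H₁ further from the critical value.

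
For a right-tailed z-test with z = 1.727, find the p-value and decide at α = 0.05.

p = P(Z > 1.727) = 1 - Φ(1.727) ≈ 0.0421. Since p < 0.05, reject H₀ (significant) at α = 0.05.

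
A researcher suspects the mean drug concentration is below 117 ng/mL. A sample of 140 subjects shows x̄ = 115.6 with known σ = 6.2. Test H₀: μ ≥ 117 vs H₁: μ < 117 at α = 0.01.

z = -2.672. Critical value: -2.33. Reject H₀.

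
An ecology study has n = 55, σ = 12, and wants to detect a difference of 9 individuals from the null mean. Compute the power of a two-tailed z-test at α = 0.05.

SE = σ/√n = 12/√55 = 1.618. Non-centrality λ = d/SE = 9/1.618 = 5.562. Power ≈ Φ(λ - z_{α/2}) = Φ(5.562 - 1.96) = Φ(3.602) = 1.0.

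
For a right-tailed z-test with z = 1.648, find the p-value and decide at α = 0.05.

p = P(Z > 1.648) = 1 - Φ(1.648) ≈ 0.0497. Since p < 0.05, reject H₀ (significant) at α = 0.05.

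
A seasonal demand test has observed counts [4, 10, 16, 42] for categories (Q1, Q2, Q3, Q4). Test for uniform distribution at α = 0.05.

Expected = 18 each. χ² = Σ(O-E)²/E = 46.667. df = 3, critical value = 7.815. Reject H₀.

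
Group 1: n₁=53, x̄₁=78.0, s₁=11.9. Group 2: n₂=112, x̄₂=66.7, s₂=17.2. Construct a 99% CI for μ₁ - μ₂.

Difference = 11.3. SE = √(11.9²/53 + 17.2²/112) = 2.305. CI = (5.36, 17.24)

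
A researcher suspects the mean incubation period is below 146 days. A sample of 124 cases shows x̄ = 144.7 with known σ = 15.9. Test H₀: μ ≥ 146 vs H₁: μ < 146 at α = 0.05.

z = -0.91. Critical value: -1.645. Fail to reject H₀.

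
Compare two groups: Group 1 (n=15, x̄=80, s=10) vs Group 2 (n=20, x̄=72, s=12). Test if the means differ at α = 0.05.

Pooled sp = 11.2. t = 2.092, df = 33. Critical t = ±2.035. Reject H₀.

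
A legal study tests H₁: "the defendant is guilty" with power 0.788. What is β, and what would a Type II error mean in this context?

β = 1 - power = 1 - 0.788 = 0.212. A Type II error is failing to reject H₀ when H₀ is false (false negative) — here, failing to conclude that the defendant is guilty when in fact it is true. Consequence: acquitting a guilty person.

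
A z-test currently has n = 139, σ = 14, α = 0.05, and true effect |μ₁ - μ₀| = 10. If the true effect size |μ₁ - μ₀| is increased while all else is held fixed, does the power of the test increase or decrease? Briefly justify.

Power increases: a larger true effect increases the non-centrality λ = |μ₁ - μ₀|/(σ/√n).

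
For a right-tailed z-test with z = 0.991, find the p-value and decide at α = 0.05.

p = P(Z > 0.991) = 1 - Φ(0.991) ≈ 0.1608. Since p ≥ 0.05, fail to reject H₀ (not significant) at α = 0.05.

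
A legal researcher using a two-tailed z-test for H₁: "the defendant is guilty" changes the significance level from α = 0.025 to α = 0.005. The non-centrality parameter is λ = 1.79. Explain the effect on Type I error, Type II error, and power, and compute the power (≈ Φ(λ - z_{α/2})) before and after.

Decreasing α from 0.025 to 0.005:
• Type I error rate decreases (α is the Type I rate by definition).
• Critical value moves from z_{α/2} = 2.241 to 2.807, so power = Φ(λ - z_{α/2}) goes from Φ(1.79 - 2.241) = 0.326 to Φ(1.79 - 2.807) = 0.155.
• Type II error rate β = 1 - power therefore increases (0.674 → 0.845).
Appropriate when false positives are costly — here, convicting an innocent person.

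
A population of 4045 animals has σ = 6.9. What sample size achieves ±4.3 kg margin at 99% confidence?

Without FPC: n₀ = (2.576×6.9/4.3)² = 17.086. With FPC: n = n₀N/(n₀+N-1) = 17.02 → n = 18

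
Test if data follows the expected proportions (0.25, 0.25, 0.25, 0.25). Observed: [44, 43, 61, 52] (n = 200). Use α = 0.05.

Expected: [50.0, 50.0, 50.0, 50.0]. χ² = 4.2. df = 3, critical = 7.815. Fail to reject H₀.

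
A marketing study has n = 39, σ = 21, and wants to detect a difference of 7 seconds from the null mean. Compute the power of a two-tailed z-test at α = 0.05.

SE = σ/√n = 21/√39 = 3.363. Non-centrality λ = d/SE = 7/3.363 = 2.082. Power ≈ Φ(λ - z_{α/2}) = Φ(2.082 - 1.96) = Φ(0.122) = 0.548.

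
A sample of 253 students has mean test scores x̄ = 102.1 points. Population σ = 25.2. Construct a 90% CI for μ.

CI = x̄ ± z*(σ/√n) = 102.1 ± 1.645(25.2/√253) = 102.1 ± 2.61 = (99.49, 104.71)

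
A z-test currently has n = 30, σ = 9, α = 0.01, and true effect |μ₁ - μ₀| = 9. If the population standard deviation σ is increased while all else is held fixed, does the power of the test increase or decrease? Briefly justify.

Power decreases: a larger σ inflates the standard error σ/√n, pulling the sampling distribution under H₁ back toward the critical value.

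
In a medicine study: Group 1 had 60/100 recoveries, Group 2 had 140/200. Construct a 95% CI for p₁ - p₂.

p̂₁ = 0.6, p̂₂ = 0.7. Difference = -0.1. CI = (-0.215, 0.015)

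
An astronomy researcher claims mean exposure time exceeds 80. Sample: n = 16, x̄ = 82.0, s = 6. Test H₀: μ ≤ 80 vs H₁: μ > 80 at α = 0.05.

t = (82.0 - 80)/(6/√16) = 1.333, df = 15. Critical t = 1.753. Fail to reject H₀.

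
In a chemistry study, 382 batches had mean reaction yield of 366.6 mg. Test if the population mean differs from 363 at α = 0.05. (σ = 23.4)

z = (x̄ - μ₀)/(σ/√n) = (366.6 - 363)/(23.4/√382) = 3.007. Critical value: ±1.96. Since |3.007| > 1.96, Reject H₀.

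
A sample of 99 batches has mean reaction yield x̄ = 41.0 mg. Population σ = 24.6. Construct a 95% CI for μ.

CI = x̄ ± z*(σ/√n) = 41.0 ± 1.96(24.6/√99) = 41.0 ± 4.85 = (36.15, 45.85)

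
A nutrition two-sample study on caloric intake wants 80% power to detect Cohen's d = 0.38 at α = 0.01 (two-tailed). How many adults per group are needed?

z_{α/2} = 2.576, z_β = Φ⁻¹(0.8) = 0.842. For small effect (d = 0.38): n per group = 2(z_{α/2} + z_β)²/d² = 2(2.576 + 0.842)²/0.38² = 161.8 → 162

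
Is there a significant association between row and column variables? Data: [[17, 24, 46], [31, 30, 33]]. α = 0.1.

χ² = 6.628. df = 2, critical = 4.605. Reject H₀. Variables are dependent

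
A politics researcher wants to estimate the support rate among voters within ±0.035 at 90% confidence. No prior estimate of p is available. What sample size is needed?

Conservative approach: use p = 0.5 (maximizes p(1-p) = 0.25). n = z²(0.25)/E² = 1.645²×0.25/0.035² = 552.2 → n = 553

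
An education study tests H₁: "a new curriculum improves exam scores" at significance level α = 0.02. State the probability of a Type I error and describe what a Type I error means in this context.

P(Type I error) = α = 0.02. A Type I error is rejecting H₀ when H₀ is actually true (false positive) — here, concluding that a new curriculum improves exam scores when in fact this is not the case. Consequence: adopting a curriculum that gives no real benefit — disruption for nothing.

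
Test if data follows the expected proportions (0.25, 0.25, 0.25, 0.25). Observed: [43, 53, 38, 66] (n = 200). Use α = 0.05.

Expected: [50.0, 50.0, 50.0, 50.0]. χ² = 9.16. df = 3, critical = 7.815. Reject H₀.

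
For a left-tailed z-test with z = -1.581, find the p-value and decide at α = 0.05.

p = P(Z < -1.581) = Φ(-1.581) ≈ 0.0569. Since p ≥ 0.05, fail to reject H₀ (not significant) at α = 0.05.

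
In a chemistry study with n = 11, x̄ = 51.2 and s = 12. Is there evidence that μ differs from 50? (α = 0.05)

t = (x̄ - μ₀)/(s/√n) = (51.2 - 50)/(12/√11) = 0.332. df = 10, critical t = ±2.228. Fail to reject H₀.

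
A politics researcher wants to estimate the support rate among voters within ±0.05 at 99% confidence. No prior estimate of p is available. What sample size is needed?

Conservative approach: use p = 0.5 (maximizes p(1-p) = 0.25). n = z²(0.25)/E² = 2.576²×0.25/0.05² = 663.6 → n = 664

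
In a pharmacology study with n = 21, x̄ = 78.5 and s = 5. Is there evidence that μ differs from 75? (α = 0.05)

t = (x̄ - μ₀)/(s/√n) = (78.5 - 75)/(5/√21) = 3.208. df = 20, critical t = ±2.086. Reject H₀.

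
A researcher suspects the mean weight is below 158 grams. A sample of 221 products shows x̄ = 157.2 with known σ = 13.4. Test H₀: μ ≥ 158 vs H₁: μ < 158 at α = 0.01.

z = -0.888. Critical value: -2.33. Fail to reject H₀.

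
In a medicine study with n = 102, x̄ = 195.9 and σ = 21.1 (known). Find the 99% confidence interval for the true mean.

CI = x̄ ± z*(σ/√n) = 195.9 ± 2.576(21.1/√102) = 195.9 ± 5.38 = (190.52, 201.28)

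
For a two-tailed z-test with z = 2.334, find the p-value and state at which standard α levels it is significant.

p = 2·P(Z > |2.334|) = 2·(1 - Φ(2.334)) ≈ 0.0196. Significant at α = 0.1; Significant at α = 0.05.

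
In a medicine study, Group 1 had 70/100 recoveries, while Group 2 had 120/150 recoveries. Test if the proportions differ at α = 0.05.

p̂₁ = 0.7, p̂₂ = 0.8, pooled p̂ = 0.76. z = -1.814. Critical: ±1.96. Fail to reject H₀.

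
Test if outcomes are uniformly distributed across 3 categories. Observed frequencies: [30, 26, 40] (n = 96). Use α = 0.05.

Expected = 32 each. χ² = Σ(O-E)²/E = 3.25. df = 2, critical value = 5.991. Fail to reject H₀.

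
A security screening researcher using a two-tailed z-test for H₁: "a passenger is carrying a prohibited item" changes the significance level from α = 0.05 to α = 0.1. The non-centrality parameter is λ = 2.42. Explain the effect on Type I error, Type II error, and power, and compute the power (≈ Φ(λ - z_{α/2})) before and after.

Increasing α from 0.05 to 0.1:
• Type I error rate increases (α is the Type I rate by definition).
• Critical value moves from z_{α/2} = 1.96 to 1.645, so power = Φ(λ - z_{α/2}) goes from Φ(2.42 - 1.96) = 0.677 to Φ(2.42 - 1.645) = 0.781.
• Type II error rate β = 1 - power therefore decreases (0.323 → 0.219).
Appropriate when false negatives are costly — here, letting a prohibited item through — security breach.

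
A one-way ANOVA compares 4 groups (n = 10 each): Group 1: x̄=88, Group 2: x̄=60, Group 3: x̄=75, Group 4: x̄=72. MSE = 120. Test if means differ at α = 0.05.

Grand mean = 73.75. SS_between = 3967.5, MS_between = 1322.5. F = 11.021, F_crit ≈ 2.866. Reject H₀.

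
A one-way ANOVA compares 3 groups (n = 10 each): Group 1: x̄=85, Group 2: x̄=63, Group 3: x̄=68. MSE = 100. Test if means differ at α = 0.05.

Grand mean = 72.0. SS_between = 2660.0, MS_between = 1330.0. F = 13.3, F_crit ≈ 3.354. Reject H₀.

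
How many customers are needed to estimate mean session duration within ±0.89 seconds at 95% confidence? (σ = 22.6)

n = (z*σ/E)² = (1.96×22.6/0.89)² = 2477.1 → n = 2478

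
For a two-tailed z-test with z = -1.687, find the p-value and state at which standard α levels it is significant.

p = 2·P(Z > |-1.687|) = 2·(1 - Φ(1.687)) ≈ 0.0916. Significant at α = 0.1.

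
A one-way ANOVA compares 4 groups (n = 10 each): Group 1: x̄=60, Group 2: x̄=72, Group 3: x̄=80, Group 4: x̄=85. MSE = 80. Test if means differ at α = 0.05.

Grand mean = 74.25. SS_between = 3567.5, MS_between = 1189.17. F = 14.865, F_crit ≈ 2.866. Reject H₀.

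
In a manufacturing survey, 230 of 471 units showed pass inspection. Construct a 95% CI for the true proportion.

p̂ = 0.488. CI = p̂ ± z*√(p̂(1-p̂)/n) = (0.443, 0.533)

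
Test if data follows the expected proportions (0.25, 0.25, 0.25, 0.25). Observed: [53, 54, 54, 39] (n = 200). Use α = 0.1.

Expected: [50.0, 50.0, 50.0, 50.0]. χ² = 3.24. df = 3, critical = 6.251. Fail to reject H₀.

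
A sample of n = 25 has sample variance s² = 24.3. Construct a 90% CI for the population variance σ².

df = 24. χ²_{0.05} = 36.415, χ²_{0.95} = 13.848. CI for σ² = ((n-1)s²/χ²_{α/2}, (n-1)s²/χ²_{1-α/2}) = (24·24.3/36.415, 24·24.3/13.848) = (16.02, 42.11)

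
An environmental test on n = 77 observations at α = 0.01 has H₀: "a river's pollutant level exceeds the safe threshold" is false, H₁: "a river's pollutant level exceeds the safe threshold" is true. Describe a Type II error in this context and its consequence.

Type II error: failing to reject H₀ when it is false — concluding that a river's pollutant level exceeds the safe threshold is not supported when in fact it is. Consequence: allowing unsafe pollution to continue.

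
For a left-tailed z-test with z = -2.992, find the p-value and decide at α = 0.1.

p = P(Z < -2.992) = Φ(-2.992) ≈ 0.0014. Since p < 0.1, reject H₀ (significant) at α = 0.1.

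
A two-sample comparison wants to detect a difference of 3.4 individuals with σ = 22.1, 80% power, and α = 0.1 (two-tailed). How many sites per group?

n per group = 2(z_α/2 + z_β)²σ²/d² = 2×(1.645 + 0.84)²×22.1²/3.4² = 521.8 → n = 522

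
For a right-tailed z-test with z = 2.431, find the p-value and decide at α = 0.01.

p = P(Z > 2.431) = 1 - Φ(2.431) ≈ 0.0075. Since p < 0.01, reject H₀ (significant) at α = 0.01.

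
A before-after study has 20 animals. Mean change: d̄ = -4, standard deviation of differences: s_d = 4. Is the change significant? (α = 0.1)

t = d̄/(s_d/√n) = -4/(4/√20) = -4.472. df = 19, critical t = ±1.729. Reject H₀.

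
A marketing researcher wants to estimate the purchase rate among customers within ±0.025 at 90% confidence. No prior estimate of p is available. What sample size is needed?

Conservative approach: use p = 0.5 (maximizes p(1-p) = 0.25). n = z²(0.25)/E² = 1.645²×0.25/0.025² = 1082.4 → n = 1083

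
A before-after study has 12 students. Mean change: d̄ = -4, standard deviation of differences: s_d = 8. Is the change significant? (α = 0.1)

t = d̄/(s_d/√n) = -4/(8/√12) = -1.732. df = 11, critical t = ±1.796. Fail to reject H₀.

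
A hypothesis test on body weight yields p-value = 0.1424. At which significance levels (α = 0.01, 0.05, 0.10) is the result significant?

p = 0.1424. Not significant at any of the given levels.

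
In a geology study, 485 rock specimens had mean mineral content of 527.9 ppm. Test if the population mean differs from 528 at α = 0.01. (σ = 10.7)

z = (x̄ - μ₀)/(σ/√n) = (527.9 - 528)/(10.7/√485) = -0.206. Critical value: ±2.576. Since |-0.206| ≤ 2.576, Fail to reject H₀.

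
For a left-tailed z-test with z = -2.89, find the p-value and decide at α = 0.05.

p = P(Z < -2.89) = Φ(-2.89) ≈ 0.0019. Since p < 0.05, reject H₀ (significant) at α = 0.05.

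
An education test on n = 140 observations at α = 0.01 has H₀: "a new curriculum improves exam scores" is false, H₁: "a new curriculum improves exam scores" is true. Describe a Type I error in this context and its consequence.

Type I error: rejecting H₀ when it is true — concluding that a new curriculum improves exam scores when in fact it is not. Consequence: adopting a curriculum that gives no real benefit — disruption for nothing.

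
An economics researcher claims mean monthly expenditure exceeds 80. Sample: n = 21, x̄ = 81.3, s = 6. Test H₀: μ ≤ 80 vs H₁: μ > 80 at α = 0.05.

t = (81.3 - 80)/(6/√21) = 0.993, df = 20. Critical t = 1.725. Fail to reject H₀.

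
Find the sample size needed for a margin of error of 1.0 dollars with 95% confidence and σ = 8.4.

n = (z*σ/E)² = (1.96×8.4/1.0)² = 271.1 → n = 272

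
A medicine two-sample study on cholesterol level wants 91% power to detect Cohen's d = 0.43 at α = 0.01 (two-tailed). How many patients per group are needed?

z_{α/2} = 2.576, z_β = Φ⁻¹(0.91) = 1.341. For small effect (d = 0.43): n per group = 2(z_{α/2} + z_β)²/d² = 2(2.576 + 1.341)²/0.43² = 166.0 → 166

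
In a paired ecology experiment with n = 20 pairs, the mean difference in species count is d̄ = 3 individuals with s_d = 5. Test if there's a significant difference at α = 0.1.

t = d̄/(s_d/√n) = 3/(5/√20) = 2.683. df = 19, critical t = ±1.729. Reject H₀.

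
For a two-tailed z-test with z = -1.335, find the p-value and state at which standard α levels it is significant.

p = 2·P(Z > |-1.335|) = 2·(1 - Φ(1.335)) ≈ 0.1819. Not significant at any standard level.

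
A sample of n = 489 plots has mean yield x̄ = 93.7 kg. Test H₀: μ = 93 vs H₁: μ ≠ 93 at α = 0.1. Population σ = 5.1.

z = (x̄ - μ₀)/(σ/√n) = (93.7 - 93)/(5.1/√489) = 3.035. Critical value: ±1.645. Since |3.035| > 1.645, Reject H₀.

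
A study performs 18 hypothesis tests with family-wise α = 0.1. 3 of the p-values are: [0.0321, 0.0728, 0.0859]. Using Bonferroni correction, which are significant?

Bonferroni α = 0.1/18 = 0.00556. None of the given p-values are significant.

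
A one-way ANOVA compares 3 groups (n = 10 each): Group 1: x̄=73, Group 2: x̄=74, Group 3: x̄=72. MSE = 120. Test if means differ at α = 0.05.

Grand mean = 73.0. SS_between = 20.0, MS_between = 10.0. F = 0.083, F_crit ≈ 3.354. Fail to reject H₀.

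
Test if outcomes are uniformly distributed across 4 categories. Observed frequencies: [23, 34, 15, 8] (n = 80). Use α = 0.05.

Expected = 20 each. χ² = Σ(O-E)²/E = 18.7. df = 3, critical value = 7.815. Reject H₀.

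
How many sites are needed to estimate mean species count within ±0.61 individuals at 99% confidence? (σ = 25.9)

n = (z*σ/E)² = (2.576×25.9/0.61)² = 11962.8 → n = 11963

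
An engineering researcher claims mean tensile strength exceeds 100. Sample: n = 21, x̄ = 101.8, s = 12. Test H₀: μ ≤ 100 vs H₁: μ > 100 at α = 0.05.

t = (101.8 - 100)/(12/√21) = 0.687, df = 20. Critical t = 1.725. Fail to reject H₀.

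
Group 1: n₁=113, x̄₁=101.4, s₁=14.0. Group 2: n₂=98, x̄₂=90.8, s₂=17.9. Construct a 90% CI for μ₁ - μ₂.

Difference = 10.6. SE = √(14.0²/113 + 17.9²/98) = 2.237. CI = (6.92, 14.28)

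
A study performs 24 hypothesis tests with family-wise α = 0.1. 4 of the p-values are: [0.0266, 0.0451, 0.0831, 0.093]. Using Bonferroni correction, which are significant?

Bonferroni α = 0.1/24 = 0.00417. None of the given p-values are significant.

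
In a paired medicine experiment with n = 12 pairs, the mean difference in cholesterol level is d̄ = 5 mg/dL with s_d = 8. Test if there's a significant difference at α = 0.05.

t = d̄/(s_d/√n) = 5/(8/√12) = 2.165. df = 11, critical t = ±2.201. Fail to reject H₀.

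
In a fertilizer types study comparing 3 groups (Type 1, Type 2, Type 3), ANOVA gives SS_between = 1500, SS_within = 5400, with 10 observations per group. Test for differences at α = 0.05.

df_between = 2, df_within = 27. F = MS_between/MS_within = 750.0/200.0 = 3.75. F_crit ≈ 3.354. Reject H₀. At least one mean differs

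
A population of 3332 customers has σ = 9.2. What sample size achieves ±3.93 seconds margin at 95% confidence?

Without FPC: n₀ = (1.96×9.2/3.93)² = 21.052. With FPC: n = n₀N/(n₀+N-1) = 20.9 → n = 21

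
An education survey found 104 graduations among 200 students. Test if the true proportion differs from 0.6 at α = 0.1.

p̂ = 0.52, p₀ = 0.6. z = (p̂ - p₀)/√(p₀(1-p₀)/n) = -2.309. Critical: ±1.645. Reject H₀.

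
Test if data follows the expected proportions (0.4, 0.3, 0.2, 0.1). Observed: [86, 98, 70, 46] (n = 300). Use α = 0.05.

Expected: [120.0, 90.0, 60.0, 30.0]. χ² = 20.544. df = 3, critical = 7.815. Reject H₀.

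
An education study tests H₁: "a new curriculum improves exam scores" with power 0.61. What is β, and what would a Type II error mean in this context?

β = 1 - power = 1 - 0.61 = 0.39. A Type II error is failing to reject H₀ when H₀ is false (false negative) — here, failing to conclude that a new curriculum improves exam scores when in fact it is true. Consequence: keeping the old curriculum when the new one would have helped students.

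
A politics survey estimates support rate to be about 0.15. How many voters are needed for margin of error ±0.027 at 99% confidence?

n = z²p(1-p)/E² = 2.576²×0.15×0.85/0.027² = 1160.6 → n = 1161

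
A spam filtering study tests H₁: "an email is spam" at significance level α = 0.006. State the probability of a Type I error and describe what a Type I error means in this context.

P(Type I error) = α = 0.006. A Type I error is rejecting H₀ when H₀ is actually true (false positive) — here, concluding that an email is spam when in fact this is not the case. Consequence: a legitimate email is sent to the spam folder and the user misses it.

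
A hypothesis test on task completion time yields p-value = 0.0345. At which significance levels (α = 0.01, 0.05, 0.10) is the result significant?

p = 0.0345. Significant at: α = 0.05, 0.1.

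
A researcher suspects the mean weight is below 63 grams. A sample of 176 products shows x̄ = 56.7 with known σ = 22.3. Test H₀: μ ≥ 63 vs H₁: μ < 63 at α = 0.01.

z = -3.748. Critical value: -2.33. Reject H₀.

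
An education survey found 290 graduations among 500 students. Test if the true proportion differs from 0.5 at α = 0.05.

p̂ = 0.58, p₀ = 0.5. z = (p̂ - p₀)/√(p₀(1-p₀)/n) = 3.578. Critical: ±1.96. Reject H₀.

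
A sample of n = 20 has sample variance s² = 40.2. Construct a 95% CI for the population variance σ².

df = 19. χ²_{0.025} = 32.852, χ²_{0.975} = 8.907. CI for σ² = ((n-1)s²/χ²_{α/2}, (n-1)s²/χ²_{1-α/2}) = (19·40.2/32.852, 19·40.2/8.907) = (23.25, 85.75)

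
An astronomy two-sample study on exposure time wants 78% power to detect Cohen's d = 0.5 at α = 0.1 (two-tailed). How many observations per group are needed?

z_{α/2} = 1.645, z_β = Φ⁻¹(0.78) = 0.772. For medium effect (d = 0.5): n per group = 2(z_{α/2} + z_β)²/d² = 2(1.645 + 0.772)²/0.5² = 46.7 → 47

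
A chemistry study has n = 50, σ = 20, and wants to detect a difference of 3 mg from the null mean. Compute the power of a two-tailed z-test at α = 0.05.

SE = σ/√n = 20/√50 = 2.828. Non-centrality λ = d/SE = 3/2.828 = 1.061. Power ≈ Φ(λ - z_{α/2}) = Φ(1.061 - 1.96) = Φ(-0.899) = 0.184.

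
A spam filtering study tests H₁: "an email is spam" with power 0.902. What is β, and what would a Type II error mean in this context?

β = 1 - power = 1 - 0.902 = 0.098. A Type II error is failing to reject H₀ when H₀ is false (false negative) — here, failing to conclude that an email is spam when in fact it is true. Consequence: a spam email lands in the inbox.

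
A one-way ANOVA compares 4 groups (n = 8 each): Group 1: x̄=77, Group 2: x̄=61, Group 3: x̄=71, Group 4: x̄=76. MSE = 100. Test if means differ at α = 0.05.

Grand mean = 71.25. SS_between = 1286.0, MS_between = 428.67. F = 4.287, F_crit ≈ 2.947. Reject H₀.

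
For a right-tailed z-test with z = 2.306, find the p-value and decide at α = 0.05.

p = P(Z > 2.306) = 1 - Φ(2.306) ≈ 0.0106. Since p < 0.05, reject H₀ (significant) at α = 0.05.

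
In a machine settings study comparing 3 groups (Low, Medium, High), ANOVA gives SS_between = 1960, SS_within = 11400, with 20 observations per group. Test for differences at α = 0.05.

df_between = 2, df_within = 57. F = MS_between/MS_within = 980.0/200.0 = 4.9. F_crit ≈ 3.159. Reject H₀. At least one mean differs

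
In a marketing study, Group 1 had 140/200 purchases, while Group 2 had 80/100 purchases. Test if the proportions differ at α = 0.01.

p̂₁ = 0.7, p̂₂ = 0.8, pooled p̂ = 0.733. z = -1.846. Critical: ±2.576. Fail to reject H₀.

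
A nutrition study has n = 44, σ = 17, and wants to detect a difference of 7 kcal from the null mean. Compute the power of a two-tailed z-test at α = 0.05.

SE = σ/√n = 17/√44 = 2.563. Non-centrality λ = d/SE = 7/2.563 = 2.731. Power ≈ Φ(λ - z_{α/2}) = Φ(2.731 - 1.96) = Φ(0.771) = 0.78.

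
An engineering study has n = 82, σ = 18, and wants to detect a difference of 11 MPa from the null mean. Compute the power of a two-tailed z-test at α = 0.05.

SE = σ/√n = 18/√82 = 1.988. Non-centrality λ = d/SE = 11/1.988 = 5.534. Power ≈ Φ(λ - z_{α/2}) = Φ(5.534 - 1.96) = Φ(3.574) = 1.0.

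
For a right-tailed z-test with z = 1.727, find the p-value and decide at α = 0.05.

p = P(Z > 1.727) = 1 - Φ(1.727) ≈ 0.0421. Since p < 0.05, reject H₀ (significant) at α = 0.05.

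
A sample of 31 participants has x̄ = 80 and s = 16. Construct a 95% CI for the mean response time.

CI = x̄ ± t*(s/√n) = 80 ± 2.042(16/√31) = (74.13, 85.87)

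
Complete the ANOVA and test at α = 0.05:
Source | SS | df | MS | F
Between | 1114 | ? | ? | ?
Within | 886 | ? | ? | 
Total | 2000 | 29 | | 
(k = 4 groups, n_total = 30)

df_between = 3, df_within = 26. MS_between = 371.33, MS_within = 34.08. F = 10.897, F_crit ≈ 2.975. Reject H₀.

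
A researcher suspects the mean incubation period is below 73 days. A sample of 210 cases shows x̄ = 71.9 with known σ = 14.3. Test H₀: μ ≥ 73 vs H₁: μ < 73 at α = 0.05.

z = -1.115. Critical value: -1.645. Fail to reject H₀.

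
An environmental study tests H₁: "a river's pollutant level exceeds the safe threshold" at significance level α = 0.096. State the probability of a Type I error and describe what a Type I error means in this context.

P(Type I error) = α = 0.096. A Type I error is rejecting H₀ when H₀ is actually true (false positive) — here, concluding that a river's pollutant level exceeds the safe threshold when in fact this is not the case. Consequence: shutting down a compliant factory unnecessarily.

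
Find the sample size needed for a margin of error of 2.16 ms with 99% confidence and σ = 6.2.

n = (z*σ/E)² = (2.576×6.2/2.16)² = 54.7 → n = 55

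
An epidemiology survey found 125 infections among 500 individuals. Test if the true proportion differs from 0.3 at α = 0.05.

p̂ = 0.25, p₀ = 0.3. z = (p̂ - p₀)/√(p₀(1-p₀)/n) = -2.44. Critical: ±1.96. Reject H₀.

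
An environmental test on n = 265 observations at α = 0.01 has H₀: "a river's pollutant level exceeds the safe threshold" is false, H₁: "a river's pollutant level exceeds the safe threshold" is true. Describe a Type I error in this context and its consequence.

Type I error: rejecting H₀ when it is true — concluding that a river's pollutant level exceeds the safe threshold when in fact it is not. Consequence: shutting down a compliant factory unnecessarily.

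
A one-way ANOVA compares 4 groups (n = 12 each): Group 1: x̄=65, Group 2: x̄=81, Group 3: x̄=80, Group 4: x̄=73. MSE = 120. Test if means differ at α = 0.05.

Grand mean = 74.75. SS_between = 1977.0, MS_between = 659.0. F = 5.492, F_crit ≈ 2.816. Reject H₀.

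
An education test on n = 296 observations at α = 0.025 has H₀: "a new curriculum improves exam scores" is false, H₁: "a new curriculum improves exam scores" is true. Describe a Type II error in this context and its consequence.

Type II error: failing to reject H₀ when it is false — concluding that a new curriculum improves exam scores is not supported when in fact it is. Consequence: keeping the old curriculum when the new one would have helped students.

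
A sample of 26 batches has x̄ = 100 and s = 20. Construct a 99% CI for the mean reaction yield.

CI = x̄ ± t*(s/√n) = 100 ± 2.787(20/√26) = (89.07, 110.93)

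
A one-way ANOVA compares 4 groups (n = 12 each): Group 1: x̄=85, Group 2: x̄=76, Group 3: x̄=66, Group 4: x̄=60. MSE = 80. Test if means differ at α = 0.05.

Grand mean = 71.75. SS_between = 4377.0, MS_between = 1459.0. F = 18.238, F_crit ≈ 2.816. Reject H₀.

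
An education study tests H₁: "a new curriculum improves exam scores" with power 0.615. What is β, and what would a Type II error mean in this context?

β = 1 - power = 1 - 0.615 = 0.385. A Type II error is failing to reject H₀ when H₀ is false (false negative) — here, failing to conclude that a new curriculum improves exam scores when in fact it is true. Consequence: keeping the old curriculum when the new one would have helped students.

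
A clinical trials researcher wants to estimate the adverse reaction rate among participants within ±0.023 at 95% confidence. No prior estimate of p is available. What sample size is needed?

Conservative approach: use p = 0.5 (maximizes p(1-p) = 0.25). n = z²(0.25)/E² = 1.96²×0.25/0.023² = 1815.5 → n = 1816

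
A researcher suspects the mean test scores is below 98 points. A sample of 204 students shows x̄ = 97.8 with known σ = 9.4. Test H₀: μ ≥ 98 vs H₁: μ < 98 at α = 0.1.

z = -0.304. Critical value: -1.28. Fail to reject H₀.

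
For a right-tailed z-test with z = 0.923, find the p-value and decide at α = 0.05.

p = P(Z > 0.923) = 1 - Φ(0.923) ≈ 0.178. Since p ≥ 0.05, fail to reject H₀ (not significant) at α = 0.05.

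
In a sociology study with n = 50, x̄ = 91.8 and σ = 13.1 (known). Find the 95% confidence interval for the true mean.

CI = x̄ ± z*(σ/√n) = 91.8 ± 1.96(13.1/√50) = 91.8 ± 3.63 = (88.17, 95.43)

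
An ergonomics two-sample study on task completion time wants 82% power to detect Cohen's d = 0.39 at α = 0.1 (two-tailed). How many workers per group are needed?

z_{α/2} = 1.645, z_β = Φ⁻¹(0.82) = 0.915. For small effect (d = 0.39): n per group = 2(z_{α/2} + z_β)²/d² = 2(1.645 + 0.915)²/0.39² = 86.2 → 87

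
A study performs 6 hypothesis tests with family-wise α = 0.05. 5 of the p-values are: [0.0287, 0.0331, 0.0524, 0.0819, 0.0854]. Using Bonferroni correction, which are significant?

Bonferroni α = 0.05/6 = 0.00833. None of the given p-values are significant.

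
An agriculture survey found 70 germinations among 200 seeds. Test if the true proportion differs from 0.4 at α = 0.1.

p̂ = 0.35, p₀ = 0.4. z = (p̂ - p₀)/√(p₀(1-p₀)/n) = -1.443. Critical: ±1.645. Fail to reject H₀.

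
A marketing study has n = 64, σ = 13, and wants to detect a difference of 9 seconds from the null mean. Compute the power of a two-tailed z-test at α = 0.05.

SE = σ/√n = 13/√64 = 1.625. Non-centrality λ = d/SE = 9/1.625 = 5.538. Power ≈ Φ(λ - z_{α/2}) = Φ(5.538 - 1.96) = Φ(3.578) = 1.0.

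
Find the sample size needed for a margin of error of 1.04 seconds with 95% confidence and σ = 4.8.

n = (z*σ/E)² = (1.96×4.8/1.04)² = 81.8 → n = 82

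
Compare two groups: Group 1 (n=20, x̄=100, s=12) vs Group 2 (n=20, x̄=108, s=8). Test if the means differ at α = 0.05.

Pooled sp = 10.2. t = -2.481, df = 38. Critical t = ±2.024. Reject H₀.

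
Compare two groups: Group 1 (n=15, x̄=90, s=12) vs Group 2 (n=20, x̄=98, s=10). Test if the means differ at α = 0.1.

Pooled sp = 10.89. t = -2.15, df = 33. Critical t = ±1.692. Reject H₀.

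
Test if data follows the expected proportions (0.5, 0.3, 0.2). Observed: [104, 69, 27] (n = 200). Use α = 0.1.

Expected: [100.0, 60.0, 40.0]. χ² = 5.735. df = 2, critical = 4.605. Reject H₀.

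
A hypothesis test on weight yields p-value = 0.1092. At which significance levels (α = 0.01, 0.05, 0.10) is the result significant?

p = 0.1092. Not significant at any of the given levels.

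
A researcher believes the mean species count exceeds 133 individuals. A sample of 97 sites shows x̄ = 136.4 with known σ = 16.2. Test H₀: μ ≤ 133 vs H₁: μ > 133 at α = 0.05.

z = 2.067. Critical value: 1.645. Reject H₀.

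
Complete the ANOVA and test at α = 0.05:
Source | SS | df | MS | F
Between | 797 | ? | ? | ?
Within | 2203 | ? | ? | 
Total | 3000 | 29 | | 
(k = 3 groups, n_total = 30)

df_between = 2, df_within = 27. MS_between = 398.5, MS_within = 81.59. F = 4.884, F_crit ≈ 3.354. Reject H₀.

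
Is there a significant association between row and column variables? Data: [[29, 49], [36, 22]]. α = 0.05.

χ² = 8.259. df = 1, critical = 3.841. Reject H₀. Variables are dependent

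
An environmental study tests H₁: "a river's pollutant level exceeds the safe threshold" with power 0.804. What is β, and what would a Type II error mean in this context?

β = 1 - power = 1 - 0.804 = 0.196. A Type II error is failing to reject H₀ when H₀ is false (false negative) — here, failing to conclude that a river's pollutant level exceeds the safe threshold when in fact it is true. Consequence: allowing unsafe pollution to continue.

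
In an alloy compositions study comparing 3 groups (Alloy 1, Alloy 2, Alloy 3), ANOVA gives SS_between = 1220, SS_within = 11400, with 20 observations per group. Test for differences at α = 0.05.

df_between = 2, df_within = 57. F = MS_between/MS_within = 610.0/200.0 = 3.05. F_crit ≈ 3.159. Fail to reject H₀.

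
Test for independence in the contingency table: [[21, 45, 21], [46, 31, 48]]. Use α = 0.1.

χ² = 16.181. df = 2, critical = 4.605. Reject H₀. Variables are dependent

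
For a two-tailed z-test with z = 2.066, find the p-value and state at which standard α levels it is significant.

p = 2·P(Z > |2.066|) = 2·(1 - Φ(2.066)) ≈ 0.0388. Significant at α = 0.1; Significant at α = 0.05.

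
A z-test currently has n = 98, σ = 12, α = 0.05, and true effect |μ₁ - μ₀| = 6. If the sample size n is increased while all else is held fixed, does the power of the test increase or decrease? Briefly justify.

Power increases: a larger n shrinks the standard error σ/√n, moving the sampling distribution under H₁ further from the critical value.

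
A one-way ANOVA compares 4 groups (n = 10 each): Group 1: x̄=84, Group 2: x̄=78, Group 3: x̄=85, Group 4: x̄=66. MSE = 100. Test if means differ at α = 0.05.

Grand mean = 78.25. SS_between = 2287.5, MS_between = 762.5. F = 7.625, F_crit ≈ 2.866. Reject H₀.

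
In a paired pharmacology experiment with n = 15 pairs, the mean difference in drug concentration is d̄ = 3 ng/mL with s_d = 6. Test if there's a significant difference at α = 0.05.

t = d̄/(s_d/√n) = 3/(6/√15) = 1.936. df = 14, critical t = ±2.145. Fail to reject H₀.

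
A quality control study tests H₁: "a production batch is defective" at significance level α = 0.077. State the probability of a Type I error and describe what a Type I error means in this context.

P(Type I error) = α = 0.077. A Type I error is rejecting H₀ when H₀ is actually true (false positive) — here, concluding that a production batch is defective when in fact this is not the case. Consequence: scrapping a good batch — wasted material and cost for no reason.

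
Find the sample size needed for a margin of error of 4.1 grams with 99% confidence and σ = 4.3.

n = (z*σ/E)² = (2.576×4.3/4.1)² = 7.3 → n = 8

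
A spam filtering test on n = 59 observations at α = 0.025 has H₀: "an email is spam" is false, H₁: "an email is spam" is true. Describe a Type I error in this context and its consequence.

Type I error: rejecting H₀ when it is true — concluding that an email is spam when in fact it is not. Consequence: a legitimate email is sent to the spam folder and the user misses it.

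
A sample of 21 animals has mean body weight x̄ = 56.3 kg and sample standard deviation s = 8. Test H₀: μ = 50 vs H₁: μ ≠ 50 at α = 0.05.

t = (x̄ - μ₀)/(s/√n) = (56.3 - 50)/(8/√21) = 3.609. df = 20, critical t = ±2.086. Reject H₀.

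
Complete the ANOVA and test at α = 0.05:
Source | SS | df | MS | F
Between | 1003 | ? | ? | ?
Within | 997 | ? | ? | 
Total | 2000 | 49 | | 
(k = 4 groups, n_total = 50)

df_between = 3, df_within = 46. MS_between = 334.33, MS_within = 21.67. F = 15.426, F_crit ≈ 2.807. Reject H₀.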